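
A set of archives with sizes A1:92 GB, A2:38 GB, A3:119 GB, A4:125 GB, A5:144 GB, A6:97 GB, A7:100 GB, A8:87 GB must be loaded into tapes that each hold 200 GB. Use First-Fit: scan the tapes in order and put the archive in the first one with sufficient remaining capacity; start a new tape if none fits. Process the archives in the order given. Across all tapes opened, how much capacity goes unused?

A1 (92 GB) → tape 1 (remaining 108 GB)
A2 (38 GB) → tape 1 (remaining 70 GB)
A3 (119 GB) → tape 2 (remaining 81 GB)
A4 (125 GB) → tape 3 (remaining 75 GB)
A5 (144 GB) → tape 4 (remaining 56 GB)
A6 (97 GB) → tape 5 (remaining 103 GB)
A7 (100 GB) → tape 5 (remaining 3 GB)
A8 (87 GB) → tape 6 (remaining 113 GB)
6 tapes × 200 GB = 1200 GB; used 802 GB; unused 398 GB.

398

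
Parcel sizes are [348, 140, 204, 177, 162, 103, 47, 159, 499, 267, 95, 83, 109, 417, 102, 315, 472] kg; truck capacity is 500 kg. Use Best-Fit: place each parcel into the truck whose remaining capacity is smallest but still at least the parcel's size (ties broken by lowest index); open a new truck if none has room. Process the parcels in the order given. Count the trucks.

8

348 kg → truck 1 (remaining 152 kg)
140 kg → truck 1 (remaining 12 kg)
204 kg → truck 2 (remaining 296 kg)
177 kg → truck 2 (remaining 119 kg)
162 kg → truck 3 (remaining 338 kg)
103 kg → truck 2 (remaining 16 kg)
47 kg → truck 3 (remaining 291 kg)
159 kg → truck 3 (remaining 132 kg)
499 kg → truck 4 (remaining 1 kg)
267 kg → truck 5 (remaining 233 kg)
95 kg → truck 3 (remaining 37 kg)
83 kg → truck 5 (remaining 150 kg)
109 kg → truck 5 (remaining 41 kg)
417 kg → truck 6 (remaining 83 kg)
102 kg → truck 7 (remaining 398 kg)
315 kg → truck 7 (remaining 83 kg)
472 kg → truck 8 (remaining 28 kg)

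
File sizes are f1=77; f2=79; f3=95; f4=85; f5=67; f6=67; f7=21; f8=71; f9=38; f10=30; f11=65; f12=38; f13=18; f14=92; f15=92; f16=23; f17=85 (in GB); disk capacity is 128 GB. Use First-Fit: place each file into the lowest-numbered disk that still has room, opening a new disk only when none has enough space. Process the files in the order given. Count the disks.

Put f1 (77 GB) in disk 1; 51 GB remain.
Put f2 (79 GB) in disk 2; 49 GB remain.
Put f3 (95 GB) in disk 3; 33 GB remain.
Put f4 (85 GB) in disk 4; 43 GB remain.
Put f5 (67 GB) in disk 5; 61 GB remain.
Put f6 (67 GB) in disk 6; 61 GB remain.
Put f7 (21 GB) in disk 1; 30 GB remain.
Put f8 (71 GB) in disk 7; 57 GB remain.
Put f9 (38 GB) in disk 2; 11 GB remain.
Put f10 (30 GB) in disk 1; 0 GB remain.
Put f11 (65 GB) in disk 8; 63 GB remain.
Put f12 (38 GB) in disk 4; 5 GB remain.
Put f13 (18 GB) in disk 3; 15 GB remain.
Put f14 (92 GB) in disk 9; 36 GB remain.
Put f15 (92 GB) in disk 10; 36 GB remain.
Put f16 (23 GB) in disk 5; 38 GB remain.
Put f17 (85 GB) in disk 11; 43 GB remain.
Final disks: [77,21,30] [79,38] [95,18] [85,38] [67,23] [67] [71] [65] [92] [92] [85].

11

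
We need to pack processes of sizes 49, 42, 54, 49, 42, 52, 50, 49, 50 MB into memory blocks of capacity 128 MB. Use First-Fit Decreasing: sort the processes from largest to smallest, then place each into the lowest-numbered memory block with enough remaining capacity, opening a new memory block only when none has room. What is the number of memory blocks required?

5

Sorted descending: 54, 52, 50, 50, 49, 49, 49, 42, 42.
Put 54 MB in memory block 1; 74 MB remain.
Put 52 MB in memory block 1; 22 MB remain.
Put 50 MB in memory block 2; 78 MB remain.
Put 50 MB in memory block 2; 28 MB remain.
Put 49 MB in memory block 3; 79 MB remain.
Put 49 MB in memory block 3; 30 MB remain.
Put 49 MB in memory block 4; 79 MB remain.
Put 42 MB in memory block 4; 37 MB remain.
Put 42 MB in memory block 5; 86 MB remain.
Final memory blocks: [54,52] [50,50] [49,49] [49,42] [42].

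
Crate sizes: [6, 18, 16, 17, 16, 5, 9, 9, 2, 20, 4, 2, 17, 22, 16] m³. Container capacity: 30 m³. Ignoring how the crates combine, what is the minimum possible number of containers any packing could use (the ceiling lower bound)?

6 containers

Total size = 6 + 18 + 16 + 17 + 16 + 5 + 9 + 9 + 2 + 20 + 4 + 2 + 17 + 22 + 16 = 179 m³.
⌈179 / 30⌉ = 6.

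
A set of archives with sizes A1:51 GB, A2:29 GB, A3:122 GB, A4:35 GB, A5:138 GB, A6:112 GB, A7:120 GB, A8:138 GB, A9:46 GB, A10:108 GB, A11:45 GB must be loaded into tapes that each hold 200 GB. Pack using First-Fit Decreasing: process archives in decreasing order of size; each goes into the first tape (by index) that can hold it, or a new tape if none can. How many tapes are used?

6 tapes

Sorted descending: 138, 138, 122, 120, 112, 108, 51, 46, 45, 35, 29.
tape 1: place 138 GB, 62 GB left
tape 2: place 138 GB, 62 GB left
tape 3: place 122 GB, 78 GB left
tape 4: place 120 GB, 80 GB left
tape 5: place 112 GB, 88 GB left
tape 6: place 108 GB, 92 GB left
tape 1: place 51 GB, 11 GB left
tape 2: place 46 GB, 16 GB left
tape 3: place 45 GB, 33 GB left
tape 4: place 35 GB, 45 GB left
tape 3: place 29 GB, 4 GB left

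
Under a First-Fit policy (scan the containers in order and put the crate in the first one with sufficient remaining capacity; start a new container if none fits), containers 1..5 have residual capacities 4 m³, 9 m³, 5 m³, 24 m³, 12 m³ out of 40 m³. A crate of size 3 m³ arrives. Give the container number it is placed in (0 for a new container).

1

Containers with room: container 1 (4 m³), container 2 (9 m³), container 3 (5 m³), container 4 (24 m³), container 5 (12 m³).
The first with room is container 1.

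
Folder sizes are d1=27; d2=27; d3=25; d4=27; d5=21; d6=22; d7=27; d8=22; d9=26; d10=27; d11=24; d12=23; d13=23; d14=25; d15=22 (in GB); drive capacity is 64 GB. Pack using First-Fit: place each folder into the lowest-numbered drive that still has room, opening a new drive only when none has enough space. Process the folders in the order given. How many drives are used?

drive 1: place d1 (27 GB), 37 GB left
drive 1: place d2 (27 GB), 10 GB left
drive 2: place d3 (25 GB), 39 GB left
drive 2: place d4 (27 GB), 12 GB left
drive 3: place d5 (21 GB), 43 GB left
drive 3: place d6 (22 GB), 21 GB left
drive 4: place d7 (27 GB), 37 GB left
drive 4: place d8 (22 GB), 15 GB left
drive 5: place d9 (26 GB), 38 GB left
drive 5: place d10 (27 GB), 11 GB left
drive 6: place d11 (24 GB), 40 GB left
drive 6: place d12 (23 GB), 17 GB left
drive 7: place d13 (23 GB), 41 GB left
drive 7: place d14 (25 GB), 16 GB left
drive 8: place d15 (22 GB), 42 GB left
Final drives: [27,27] [25,27] [21,22] [27,22] [26,27] [24,23] [23,25] [22].

8 drives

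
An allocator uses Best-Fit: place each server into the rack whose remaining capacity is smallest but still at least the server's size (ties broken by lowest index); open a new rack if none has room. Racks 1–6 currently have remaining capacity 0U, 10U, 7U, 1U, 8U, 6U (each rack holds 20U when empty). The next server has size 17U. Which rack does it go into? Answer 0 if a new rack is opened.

0

No rack has ≥ 17U free, so a new rack is opened.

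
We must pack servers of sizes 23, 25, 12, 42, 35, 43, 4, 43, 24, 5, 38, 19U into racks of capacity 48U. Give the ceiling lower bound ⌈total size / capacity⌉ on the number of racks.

Total size = 23 + 25 + 12 + 42 + 35 + 43 + 4 + 43 + 24 + 5 + 38 + 19 = 313U.
⌈313 / 48⌉ = 7.

7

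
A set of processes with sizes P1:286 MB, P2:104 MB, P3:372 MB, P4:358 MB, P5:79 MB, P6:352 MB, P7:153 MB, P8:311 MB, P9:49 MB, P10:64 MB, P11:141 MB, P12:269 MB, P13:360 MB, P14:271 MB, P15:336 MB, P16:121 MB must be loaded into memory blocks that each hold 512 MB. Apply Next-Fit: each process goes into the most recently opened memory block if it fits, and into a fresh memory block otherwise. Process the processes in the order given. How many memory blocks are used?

memory block 1: place P1 (286 MB), 226 MB left
memory block 1: place P2 (104 MB), 122 MB left
memory block 2: place P3 (372 MB), 140 MB left
memory block 3: place P4 (358 MB), 154 MB left
memory block 3: place P5 (79 MB), 75 MB left
memory block 4: place P6 (352 MB), 160 MB left
memory block 4: place P7 (153 MB), 7 MB left
memory block 5: place P8 (311 MB), 201 MB left
memory block 5: place P9 (49 MB), 152 MB left
memory block 5: place P10 (64 MB), 88 MB left
memory block 6: place P11 (141 MB), 371 MB left
memory block 6: place P12 (269 MB), 102 MB left
memory block 7: place P13 (360 MB), 152 MB left
memory block 8: place P14 (271 MB), 241 MB left
memory block 9: place P15 (336 MB), 176 MB left
memory block 9: place P16 (121 MB), 55 MB left

9 memory blocks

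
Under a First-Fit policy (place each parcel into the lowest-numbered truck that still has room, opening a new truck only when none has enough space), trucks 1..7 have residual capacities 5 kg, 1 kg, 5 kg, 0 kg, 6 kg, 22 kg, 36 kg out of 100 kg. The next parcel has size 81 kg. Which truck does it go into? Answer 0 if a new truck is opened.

No truck has ≥ 81 kg free, so a new truck is opened.

0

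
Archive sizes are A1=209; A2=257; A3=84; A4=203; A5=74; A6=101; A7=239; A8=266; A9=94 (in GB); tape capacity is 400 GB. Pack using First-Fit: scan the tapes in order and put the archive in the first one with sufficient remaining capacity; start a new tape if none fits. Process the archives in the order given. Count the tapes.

5 tapes

tape 1: place A1 (209 GB), 191 GB left
tape 2: place A2 (257 GB), 143 GB left
tape 1: place A3 (84 GB), 107 GB left
tape 3: place A4 (203 GB), 197 GB left
tape 1: place A5 (74 GB), 33 GB left
tape 2: place A6 (101 GB), 42 GB left
tape 4: place A7 (239 GB), 161 GB left
tape 5: place A8 (266 GB), 134 GB left
tape 3: place A9 (94 GB), 103 GB left
Final tapes: [209,84,74] [257,101] [203,94] [239] [266].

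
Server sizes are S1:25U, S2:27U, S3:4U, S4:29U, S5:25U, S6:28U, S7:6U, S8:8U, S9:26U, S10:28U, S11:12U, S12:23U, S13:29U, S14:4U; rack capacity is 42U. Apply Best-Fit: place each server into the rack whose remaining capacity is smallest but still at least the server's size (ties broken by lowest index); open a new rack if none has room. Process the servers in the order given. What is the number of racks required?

Put S1 (25U) in rack 1; 17U remain.
Put S2 (27U) in rack 2; 15U remain.
Put S3 (4U) in rack 2; 11U remain.
Put S4 (29U) in rack 3; 13U remain.
Put S5 (25U) in rack 4; 17U remain.
Put S6 (28U) in rack 5; 14U remain.
Put S7 (6U) in rack 2; 5U remain.
Put S8 (8U) in rack 3; 5U remain.
Put S9 (26U) in rack 6; 16U remain.
Put S10 (28U) in rack 7; 14U remain.
Put S11 (12U) in rack 5; 2U remain.
Put S12 (23U) in rack 8; 19U remain.
Put S13 (29U) in rack 9; 13U remain.
Put S14 (4U) in rack 2; 1U remain.
Final racks: [25] [27,4,6,4] [29,8] [25] [28,12] [26] [28] [23] [29].

9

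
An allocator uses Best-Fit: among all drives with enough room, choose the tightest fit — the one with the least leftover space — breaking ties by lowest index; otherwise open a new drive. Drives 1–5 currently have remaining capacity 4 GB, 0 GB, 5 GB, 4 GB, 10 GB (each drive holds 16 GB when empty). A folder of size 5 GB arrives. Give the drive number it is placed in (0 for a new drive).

Drives with room: drive 3 (5 GB), drive 5 (10 GB).
Tightest fit is drive 3 with 5 GB free.

3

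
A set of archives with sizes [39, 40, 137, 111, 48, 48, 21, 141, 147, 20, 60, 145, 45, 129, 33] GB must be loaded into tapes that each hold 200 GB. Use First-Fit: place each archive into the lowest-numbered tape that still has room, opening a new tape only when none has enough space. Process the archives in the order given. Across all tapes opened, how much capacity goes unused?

236

Put 39 GB in tape 1; 161 GB remain.
Put 40 GB in tape 1; 121 GB remain.
Put 137 GB in tape 2; 63 GB remain.
Put 111 GB in tape 1; 10 GB remain.
Put 48 GB in tape 2; 15 GB remain.
Put 48 GB in tape 3; 152 GB remain.
Put 21 GB in tape 3; 131 GB remain.
Put 141 GB in tape 4; 59 GB remain.
Put 147 GB in tape 5; 53 GB remain.
Put 20 GB in tape 3; 111 GB remain.
Put 60 GB in tape 3; 51 GB remain.
Put 145 GB in tape 6; 55 GB remain.
Put 45 GB in tape 3; 6 GB remain.
Put 129 GB in tape 7; 71 GB remain.
Put 33 GB in tape 4; 26 GB remain.
7 tapes × 200 GB = 1400 GB; used 1164 GB; unused 236 GB.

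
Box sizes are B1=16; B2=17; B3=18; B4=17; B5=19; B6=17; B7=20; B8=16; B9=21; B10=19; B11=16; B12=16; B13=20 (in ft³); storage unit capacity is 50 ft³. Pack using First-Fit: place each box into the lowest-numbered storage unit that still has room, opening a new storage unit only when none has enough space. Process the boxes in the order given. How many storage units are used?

Put B1 (16 ft³) in storage unit 1; 34 ft³ remain.
Put B2 (17 ft³) in storage unit 1; 17 ft³ remain.
Put B3 (18 ft³) in storage unit 2; 32 ft³ remain.
Put B4 (17 ft³) in storage unit 1; 0 ft³ remain.
Put B5 (19 ft³) in storage unit 2; 13 ft³ remain.
Put B6 (17 ft³) in storage unit 3; 33 ft³ remain.
Put B7 (20 ft³) in storage unit 3; 13 ft³ remain.
Put B8 (16 ft³) in storage unit 4; 34 ft³ remain.
Put B9 (21 ft³) in storage unit 4; 13 ft³ remain.
Put B10 (19 ft³) in storage unit 5; 31 ft³ remain.
Put B11 (16 ft³) in storage unit 5; 15 ft³ remain.
Put B12 (16 ft³) in storage unit 6; 34 ft³ remain.
Put B13 (20 ft³) in storage unit 6; 14 ft³ remain.
Final storage units: [16,17,17] [18,19] [17,20] [16,21] [19,16] [16,20].

6 storage units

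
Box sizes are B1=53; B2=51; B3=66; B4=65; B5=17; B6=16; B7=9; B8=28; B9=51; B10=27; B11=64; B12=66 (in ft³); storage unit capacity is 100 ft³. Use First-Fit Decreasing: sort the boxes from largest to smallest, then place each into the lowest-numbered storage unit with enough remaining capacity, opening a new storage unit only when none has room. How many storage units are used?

Sorted descending: 66, 66, 65, 64, 53, 51, 51, 28, 27, 17, 16, 9.
Put 66 ft³ in storage unit 1; 34 ft³ remain.
Put 66 ft³ in storage unit 2; 34 ft³ remain.
Put 65 ft³ in storage unit 3; 35 ft³ remain.
Put 64 ft³ in storage unit 4; 36 ft³ remain.
Put 53 ft³ in storage unit 5; 47 ft³ remain.
Put 51 ft³ in storage unit 6; 49 ft³ remain.
Put 51 ft³ in storage unit 7; 49 ft³ remain.
Put 28 ft³ in storage unit 1; 6 ft³ remain.
Put 27 ft³ in storage unit 2; 7 ft³ remain.
Put 17 ft³ in storage unit 3; 18 ft³ remain.
Put 16 ft³ in storage unit 3; 2 ft³ remain.
Put 9 ft³ in storage unit 4; 27 ft³ remain.

7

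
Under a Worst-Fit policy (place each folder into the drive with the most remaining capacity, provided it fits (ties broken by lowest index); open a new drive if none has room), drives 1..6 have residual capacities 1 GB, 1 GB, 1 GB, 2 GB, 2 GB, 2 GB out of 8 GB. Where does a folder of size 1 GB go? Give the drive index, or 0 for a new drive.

4

Drives with room: drive 1 (1 GB), drive 2 (1 GB), drive 3 (1 GB), drive 4 (2 GB), drive 5 (2 GB), drive 6 (2 GB).
Most room is drive 4 with 2 GB free.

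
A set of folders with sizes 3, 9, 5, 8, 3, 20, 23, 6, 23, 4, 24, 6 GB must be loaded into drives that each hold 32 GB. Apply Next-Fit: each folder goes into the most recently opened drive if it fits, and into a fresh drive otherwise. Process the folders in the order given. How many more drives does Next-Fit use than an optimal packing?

0

Next-Fit: [3,9,5,8,3] [20] [23,6] [23,4] [24,6] → 5 drives.
Total size 134 GB; any packing needs at least ⌈134/32⌉ = 5 drives.
So 5 is already optimal.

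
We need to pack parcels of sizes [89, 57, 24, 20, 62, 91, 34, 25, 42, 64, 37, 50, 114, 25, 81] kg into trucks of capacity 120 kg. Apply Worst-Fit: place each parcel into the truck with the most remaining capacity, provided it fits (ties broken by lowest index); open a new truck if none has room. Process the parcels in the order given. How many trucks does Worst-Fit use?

Put 89 kg in truck 1; 31 kg remain.
Put 57 kg in truck 2; 63 kg remain.
Put 24 kg in truck 2; 39 kg remain.
Put 20 kg in truck 2; 19 kg remain.
Put 62 kg in truck 3; 58 kg remain.
Put 91 kg in truck 4; 29 kg remain.
Put 34 kg in truck 3; 24 kg remain.
Put 25 kg in truck 1; 6 kg remain.
Put 42 kg in truck 5; 78 kg remain.
Put 64 kg in truck 5; 14 kg remain.
Put 37 kg in truck 6; 83 kg remain.
Put 50 kg in truck 6; 33 kg remain.
Put 114 kg in truck 7; 6 kg remain.
Put 25 kg in truck 6; 8 kg remain.
Put 81 kg in truck 8; 39 kg remain.
Final trucks: [89,25] [57,24,20] [62,34] [91] [42,64] [37,50,25] [114] [81].

8 trucks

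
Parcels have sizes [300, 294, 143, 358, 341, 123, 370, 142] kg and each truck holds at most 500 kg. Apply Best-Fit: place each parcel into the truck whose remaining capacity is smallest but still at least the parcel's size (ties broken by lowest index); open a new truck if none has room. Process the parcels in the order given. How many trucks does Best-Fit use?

5

300 kg → truck 1 (remaining 200 kg)
294 kg → truck 2 (remaining 206 kg)
143 kg → truck 1 (remaining 57 kg)
358 kg → truck 3 (remaining 142 kg)
341 kg → truck 4 (remaining 159 kg)
123 kg → truck 3 (remaining 19 kg)
370 kg → truck 5 (remaining 130 kg)
142 kg → truck 4 (remaining 17 kg)
Final trucks: [300,143] [294] [358,123] [341,142] [370].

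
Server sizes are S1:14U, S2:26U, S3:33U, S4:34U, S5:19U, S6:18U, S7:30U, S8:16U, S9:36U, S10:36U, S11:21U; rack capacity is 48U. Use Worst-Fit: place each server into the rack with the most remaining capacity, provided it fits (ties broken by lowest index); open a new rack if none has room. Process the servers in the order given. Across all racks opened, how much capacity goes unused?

Put S1 (14U) in rack 1; 34U remain.
Put S2 (26U) in rack 1; 8U remain.
Put S3 (33U) in rack 2; 15U remain.
Put S4 (34U) in rack 3; 14U remain.
Put S5 (19U) in rack 4; 29U remain.
Put S6 (18U) in rack 4; 11U remain.
Put S7 (30U) in rack 5; 18U remain.
Put S8 (16U) in rack 5; 2U remain.
Put S9 (36U) in rack 6; 12U remain.
Put S10 (36U) in rack 7; 12U remain.
Put S11 (21U) in rack 8; 27U remain.
8 racks × 48U = 384U; used 283U; unused 101U.

101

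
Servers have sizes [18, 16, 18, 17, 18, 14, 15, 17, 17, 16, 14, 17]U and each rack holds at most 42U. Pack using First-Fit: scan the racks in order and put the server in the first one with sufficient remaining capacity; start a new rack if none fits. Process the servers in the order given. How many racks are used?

6

Put 18U in rack 1; 24U remain.
Put 16U in rack 1; 8U remain.
Put 18U in rack 2; 24U remain.
Put 17U in rack 2; 7U remain.
Put 18U in rack 3; 24U remain.
Put 14U in rack 3; 10U remain.
Put 15U in rack 4; 27U remain.
Put 17U in rack 4; 10U remain.
Put 17U in rack 5; 25U remain.
Put 16U in rack 5; 9U remain.
Put 14U in rack 6; 28U remain.
Put 17U in rack 6; 11U remain.
Final racks: [18,16] [18,17] [18,14] [15,17] [17,16] [14,17].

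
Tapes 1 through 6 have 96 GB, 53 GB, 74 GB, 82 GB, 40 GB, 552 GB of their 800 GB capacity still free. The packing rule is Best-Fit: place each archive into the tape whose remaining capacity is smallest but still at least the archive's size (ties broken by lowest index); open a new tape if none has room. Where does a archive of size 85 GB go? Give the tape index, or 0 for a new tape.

Tapes with room: tape 1 (96 GB), tape 6 (552 GB).
Tightest fit is tape 1 with 96 GB free.

1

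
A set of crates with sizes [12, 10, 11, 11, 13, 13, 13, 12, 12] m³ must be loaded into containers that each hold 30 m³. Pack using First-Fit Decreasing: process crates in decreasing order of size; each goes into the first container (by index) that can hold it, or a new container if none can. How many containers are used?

Sorted descending: 13, 13, 13, 12, 12, 12, 11, 11, 10.
13 m³ → container 1 (remaining 17 m³)
13 m³ → container 1 (remaining 4 m³)
13 m³ → container 2 (remaining 17 m³)
12 m³ → container 2 (remaining 5 m³)
12 m³ → container 3 (remaining 18 m³)
12 m³ → container 3 (remaining 6 m³)
11 m³ → container 4 (remaining 19 m³)
11 m³ → container 4 (remaining 8 m³)
10 m³ → container 5 (remaining 20 m³)

5 containers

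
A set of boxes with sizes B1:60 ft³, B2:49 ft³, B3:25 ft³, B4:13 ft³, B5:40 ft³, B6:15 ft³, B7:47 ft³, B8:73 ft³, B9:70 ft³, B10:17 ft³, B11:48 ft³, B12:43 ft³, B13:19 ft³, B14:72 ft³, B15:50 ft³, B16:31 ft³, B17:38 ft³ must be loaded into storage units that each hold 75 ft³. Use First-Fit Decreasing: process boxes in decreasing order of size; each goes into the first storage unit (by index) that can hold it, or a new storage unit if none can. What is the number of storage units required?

Sorted descending: 73, 72, 70, 60, 50, 49, 48, 47, 43, 40, 38, 31, 25, 19, 17, 15, 13.
73 ft³ → storage unit 1 (remaining 2 ft³)
72 ft³ → storage unit 2 (remaining 3 ft³)
70 ft³ → storage unit 3 (remaining 5 ft³)
60 ft³ → storage unit 4 (remaining 15 ft³)
50 ft³ → storage unit 5 (remaining 25 ft³)
49 ft³ → storage unit 6 (remaining 26 ft³)
48 ft³ → storage unit 7 (remaining 27 ft³)
47 ft³ → storage unit 8 (remaining 28 ft³)
43 ft³ → storage unit 9 (remaining 32 ft³)
40 ft³ → storage unit 10 (remaining 35 ft³)
38 ft³ → storage unit 11 (remaining 37 ft³)
31 ft³ → storage unit 9 (remaining 1 ft³)
25 ft³ → storage unit 5 (remaining 0 ft³)
19 ft³ → storage unit 6 (remaining 7 ft³)
17 ft³ → storage unit 7 (remaining 10 ft³)
15 ft³ → storage unit 4 (remaining 0 ft³)
13 ft³ → storage unit 8 (remaining 15 ft³)

11 storage units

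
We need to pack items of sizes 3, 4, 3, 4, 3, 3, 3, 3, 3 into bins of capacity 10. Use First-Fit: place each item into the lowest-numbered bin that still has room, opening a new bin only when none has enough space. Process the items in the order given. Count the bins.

3 bins

3 → bin 1 (remaining 7)
4 → bin 1 (remaining 3)
3 → bin 1 (remaining 0)
4 → bin 2 (remaining 6)
3 → bin 2 (remaining 3)
3 → bin 2 (remaining 0)
3 → bin 3 (remaining 7)
3 → bin 3 (remaining 4)
3 → bin 3 (remaining 1)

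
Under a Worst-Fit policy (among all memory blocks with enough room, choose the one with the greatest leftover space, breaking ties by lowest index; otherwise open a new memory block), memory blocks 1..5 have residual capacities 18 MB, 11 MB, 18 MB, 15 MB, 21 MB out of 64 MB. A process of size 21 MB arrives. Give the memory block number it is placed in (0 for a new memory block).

Memory blocks with room: memory block 5 (21 MB).
Most room is memory block 5 with 21 MB free.

5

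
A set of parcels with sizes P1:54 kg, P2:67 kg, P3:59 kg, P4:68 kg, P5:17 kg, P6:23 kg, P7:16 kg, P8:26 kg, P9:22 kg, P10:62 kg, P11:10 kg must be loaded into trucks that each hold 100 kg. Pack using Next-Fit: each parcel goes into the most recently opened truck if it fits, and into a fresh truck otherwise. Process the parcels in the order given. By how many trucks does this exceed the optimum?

1

Next-Fit: [54] [67] [59] [68,17] [23,16,26,22] [62,10] → 6 trucks.
Total size 424 kg; any packing needs at least ⌈424/100⌉ = 5 trucks.
An optimal packing achieves that bound: [68,26] [67,23,10] [62,22,16] [59,17] [54] → 5 trucks.
Excess: 6 − 5 = 1.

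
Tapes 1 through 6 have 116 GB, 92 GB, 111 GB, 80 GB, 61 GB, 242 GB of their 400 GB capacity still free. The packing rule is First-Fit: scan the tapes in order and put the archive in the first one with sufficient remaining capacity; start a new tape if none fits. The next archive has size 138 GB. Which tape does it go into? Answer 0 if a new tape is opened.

6

Tapes with room: tape 6 (242 GB).
The first with room is tape 6.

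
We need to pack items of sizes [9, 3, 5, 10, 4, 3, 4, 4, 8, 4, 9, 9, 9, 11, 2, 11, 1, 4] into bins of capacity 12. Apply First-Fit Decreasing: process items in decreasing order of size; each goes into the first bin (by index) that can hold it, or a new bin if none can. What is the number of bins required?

10 bins

Sorted descending: 11, 11, 10, 9, 9, 9, 9, 8, 5, 4, 4, 4, 4, 4, 3, 3, 2, 1.
11 → bin 1 (remaining 1)
11 → bin 2 (remaining 1)
10 → bin 3 (remaining 2)
9 → bin 4 (remaining 3)
9 → bin 5 (remaining 3)
9 → bin 6 (remaining 3)
9 → bin 7 (remaining 3)
8 → bin 8 (remaining 4)
5 → bin 9 (remaining 7)
4 → bin 8 (remaining 0)
4 → bin 9 (remaining 3)
4 → bin 10 (remaining 8)
4 → bin 10 (remaining 4)
4 → bin 10 (remaining 0)
3 → bin 4 (remaining 0)
3 → bin 5 (remaining 0)
2 → bin 3 (remaining 0)
1 → bin 1 (remaining 0)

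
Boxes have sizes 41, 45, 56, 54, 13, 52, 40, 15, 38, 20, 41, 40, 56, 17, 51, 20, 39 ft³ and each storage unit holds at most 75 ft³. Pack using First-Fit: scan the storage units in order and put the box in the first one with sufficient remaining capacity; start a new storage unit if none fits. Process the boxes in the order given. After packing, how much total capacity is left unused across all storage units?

Put 41 ft³ in storage unit 1; 34 ft³ remain.
Put 45 ft³ in storage unit 2; 30 ft³ remain.
Put 56 ft³ in storage unit 3; 19 ft³ remain.
Put 54 ft³ in storage unit 4; 21 ft³ remain.
Put 13 ft³ in storage unit 1; 21 ft³ remain.
Put 52 ft³ in storage unit 5; 23 ft³ remain.
Put 40 ft³ in storage unit 6; 35 ft³ remain.
Put 15 ft³ in storage unit 1; 6 ft³ remain.
Put 38 ft³ in storage unit 7; 37 ft³ remain.
Put 20 ft³ in storage unit 2; 10 ft³ remain.
Put 41 ft³ in storage unit 8; 34 ft³ remain.
Put 40 ft³ in storage unit 9; 35 ft³ remain.
Put 56 ft³ in storage unit 10; 19 ft³ remain.
Put 17 ft³ in storage unit 3; 2 ft³ remain.
Put 51 ft³ in storage unit 11; 24 ft³ remain.
Put 20 ft³ in storage unit 4; 1 ft³ remain.
Put 39 ft³ in storage unit 12; 36 ft³ remain.
12 storage units × 75 ft³ = 900 ft³; used 638 ft³; unused 262 ft³.

262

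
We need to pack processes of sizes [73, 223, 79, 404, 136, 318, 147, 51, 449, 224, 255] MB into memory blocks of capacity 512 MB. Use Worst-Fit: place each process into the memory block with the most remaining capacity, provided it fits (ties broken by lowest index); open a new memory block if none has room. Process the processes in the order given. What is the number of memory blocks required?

5 memory blocks

73 MB → memory block 1 (remaining 439 MB)
223 MB → memory block 1 (remaining 216 MB)
79 MB → memory block 1 (remaining 137 MB)
404 MB → memory block 2 (remaining 108 MB)
136 MB → memory block 1 (remaining 1 MB)
318 MB → memory block 3 (remaining 194 MB)
147 MB → memory block 3 (remaining 47 MB)
51 MB → memory block 2 (remaining 57 MB)
449 MB → memory block 4 (remaining 63 MB)
224 MB → memory block 5 (remaining 288 MB)
255 MB → memory block 5 (remaining 33 MB)
Final memory blocks: [73,223,79,136] [404,51] [318,147] [449] [224,255].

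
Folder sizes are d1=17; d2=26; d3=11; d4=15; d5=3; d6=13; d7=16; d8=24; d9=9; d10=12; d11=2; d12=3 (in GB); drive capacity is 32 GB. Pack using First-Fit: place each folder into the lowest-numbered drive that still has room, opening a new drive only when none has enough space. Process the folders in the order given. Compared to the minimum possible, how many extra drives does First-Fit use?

1

First-Fit: [17,11,3] [26,2,3] [15,13] [16,9] [24] [12] → 6 drives.
Total size 151 GB; any packing needs at least ⌈151/32⌉ = 5 drives.
An optimal packing achieves that bound: [26,3,3] [24,2] [17,15] [16,13] [12,11,9] → 5 drives.
Excess: 6 − 5 = 1.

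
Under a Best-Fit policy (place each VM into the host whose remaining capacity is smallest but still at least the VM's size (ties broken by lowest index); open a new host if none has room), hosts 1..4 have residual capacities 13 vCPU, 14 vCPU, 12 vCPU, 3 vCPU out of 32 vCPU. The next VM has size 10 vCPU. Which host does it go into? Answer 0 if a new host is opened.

Hosts with room: host 1 (13 vCPU), host 2 (14 vCPU), host 3 (12 vCPU).
Tightest fit is host 3 with 12 vCPU free.

3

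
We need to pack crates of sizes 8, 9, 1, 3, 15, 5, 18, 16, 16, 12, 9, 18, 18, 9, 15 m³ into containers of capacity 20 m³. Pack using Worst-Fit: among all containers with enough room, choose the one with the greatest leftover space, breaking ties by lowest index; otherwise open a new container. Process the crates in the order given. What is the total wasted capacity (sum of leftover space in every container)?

8 m³ → container 1 (remaining 12 m³)
9 m³ → container 1 (remaining 3 m³)
1 m³ → container 1 (remaining 2 m³)
3 m³ → container 2 (remaining 17 m³)
15 m³ → container 2 (remaining 2 m³)
5 m³ → container 3 (remaining 15 m³)
18 m³ → container 4 (remaining 2 m³)
16 m³ → container 5 (remaining 4 m³)
16 m³ → container 6 (remaining 4 m³)
12 m³ → container 3 (remaining 3 m³)
9 m³ → container 7 (remaining 11 m³)
18 m³ → container 8 (remaining 2 m³)
18 m³ → container 9 (remaining 2 m³)
9 m³ → container 7 (remaining 2 m³)
15 m³ → container 10 (remaining 5 m³)
10 containers × 20 m³ = 200 m³; used 172 m³; unused 28 m³.

28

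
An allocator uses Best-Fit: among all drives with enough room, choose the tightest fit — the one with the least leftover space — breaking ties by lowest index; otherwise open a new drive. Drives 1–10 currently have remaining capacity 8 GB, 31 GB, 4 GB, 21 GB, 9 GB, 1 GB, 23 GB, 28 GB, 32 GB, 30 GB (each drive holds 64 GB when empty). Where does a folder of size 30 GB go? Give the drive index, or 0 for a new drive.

Drives with room: drive 2 (31 GB), drive 9 (32 GB), drive 10 (30 GB).
Tightest fit is drive 10 with 30 GB free.

10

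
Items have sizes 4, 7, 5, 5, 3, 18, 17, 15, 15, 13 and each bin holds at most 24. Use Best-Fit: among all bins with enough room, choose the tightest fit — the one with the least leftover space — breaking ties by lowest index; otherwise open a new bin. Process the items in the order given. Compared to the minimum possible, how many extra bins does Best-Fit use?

1

Best-Fit: [4,7,5,5,3] [18] [17] [15] [15] [13] → 6 bins.
Total size 102; any packing needs at least ⌈102/24⌉ = 5 bins.
An optimal packing achieves that bound: [18,5] [17,7] [15,5,4] [15,3] [13] → 5 bins.
Excess: 6 − 5 = 1.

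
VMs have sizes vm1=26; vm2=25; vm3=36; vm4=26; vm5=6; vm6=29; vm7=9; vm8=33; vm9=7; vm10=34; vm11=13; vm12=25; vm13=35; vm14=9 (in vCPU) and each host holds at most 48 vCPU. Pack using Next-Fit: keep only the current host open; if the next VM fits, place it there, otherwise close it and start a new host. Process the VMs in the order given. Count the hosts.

9

Put vm1 (26 vCPU) in host 1; 22 vCPU remain.
Put vm2 (25 vCPU) in host 2; 23 vCPU remain.
Put vm3 (36 vCPU) in host 3; 12 vCPU remain.
Put vm4 (26 vCPU) in host 4; 22 vCPU remain.
Put vm5 (6 vCPU) in host 4; 16 vCPU remain.
Put vm6 (29 vCPU) in host 5; 19 vCPU remain.
Put vm7 (9 vCPU) in host 5; 10 vCPU remain.
Put vm8 (33 vCPU) in host 6; 15 vCPU remain.
Put vm9 (7 vCPU) in host 6; 8 vCPU remain.
Put vm10 (34 vCPU) in host 7; 14 vCPU remain.
Put vm11 (13 vCPU) in host 7; 1 vCPU remain.
Put vm12 (25 vCPU) in host 8; 23 vCPU remain.
Put vm13 (35 vCPU) in host 9; 13 vCPU remain.
Put vm14 (9 vCPU) in host 9; 4 vCPU remain.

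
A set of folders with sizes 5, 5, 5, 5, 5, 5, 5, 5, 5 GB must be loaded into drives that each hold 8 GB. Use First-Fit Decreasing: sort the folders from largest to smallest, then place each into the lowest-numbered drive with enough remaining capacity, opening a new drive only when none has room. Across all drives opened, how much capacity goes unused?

27

Sorted descending: 5, 5, 5, 5, 5, 5, 5, 5, 5.
5 GB → drive 1 (remaining 3 GB)
5 GB → drive 2 (remaining 3 GB)
5 GB → drive 3 (remaining 3 GB)
5 GB → drive 4 (remaining 3 GB)
5 GB → drive 5 (remaining 3 GB)
5 GB → drive 6 (remaining 3 GB)
5 GB → drive 7 (remaining 3 GB)
5 GB → drive 8 (remaining 3 GB)
5 GB → drive 9 (remaining 3 GB)
9 drives × 8 GB = 72 GB; used 45 GB; unused 27 GB.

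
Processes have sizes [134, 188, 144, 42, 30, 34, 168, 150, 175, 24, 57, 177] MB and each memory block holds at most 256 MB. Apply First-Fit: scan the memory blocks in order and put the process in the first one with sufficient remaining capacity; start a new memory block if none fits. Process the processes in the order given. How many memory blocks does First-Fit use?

7

134 MB → memory block 1 (remaining 122 MB)
188 MB → memory block 2 (remaining 68 MB)
144 MB → memory block 3 (remaining 112 MB)
42 MB → memory block 1 (remaining 80 MB)
30 MB → memory block 1 (remaining 50 MB)
34 MB → memory block 1 (remaining 16 MB)
168 MB → memory block 4 (remaining 88 MB)
150 MB → memory block 5 (remaining 106 MB)
175 MB → memory block 6 (remaining 81 MB)
24 MB → memory block 2 (remaining 44 MB)
57 MB → memory block 3 (remaining 55 MB)
177 MB → memory block 7 (remaining 79 MB)
Final memory blocks: [134,42,30,34] [188,24] [144,57] [168] [150] [175] [177].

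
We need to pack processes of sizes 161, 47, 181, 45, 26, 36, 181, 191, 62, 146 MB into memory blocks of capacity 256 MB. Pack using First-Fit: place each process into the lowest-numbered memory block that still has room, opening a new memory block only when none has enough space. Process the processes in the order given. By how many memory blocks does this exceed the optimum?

0

First-Fit: [161,47,45] [181,26,36] [181,62] [191] [146] → 5 memory blocks.
Total size 1076 MB; any packing needs at least ⌈1076/256⌉ = 5 memory blocks.
So 5 is already optimal.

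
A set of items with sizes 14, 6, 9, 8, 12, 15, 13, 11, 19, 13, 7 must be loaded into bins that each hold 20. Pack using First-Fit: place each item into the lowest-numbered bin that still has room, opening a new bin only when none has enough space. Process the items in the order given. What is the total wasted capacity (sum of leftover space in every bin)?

14 → bin 1 (remaining 6)
6 → bin 1 (remaining 0)
9 → bin 2 (remaining 11)
8 → bin 2 (remaining 3)
12 → bin 3 (remaining 8)
15 → bin 4 (remaining 5)
13 → bin 5 (remaining 7)
11 → bin 6 (remaining 9)
19 → bin 7 (remaining 1)
13 → bin 8 (remaining 7)
7 → bin 3 (remaining 1)
8 bins × 20 = 160; used 127; unused 33.

33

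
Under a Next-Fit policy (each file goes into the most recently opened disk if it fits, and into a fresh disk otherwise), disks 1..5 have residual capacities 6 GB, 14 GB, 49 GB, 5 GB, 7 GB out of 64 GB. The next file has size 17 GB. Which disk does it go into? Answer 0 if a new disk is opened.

Next-Fit only looks at disk 5, which has 7 GB free.
17 GB does not fit, so a new disk is opened.

0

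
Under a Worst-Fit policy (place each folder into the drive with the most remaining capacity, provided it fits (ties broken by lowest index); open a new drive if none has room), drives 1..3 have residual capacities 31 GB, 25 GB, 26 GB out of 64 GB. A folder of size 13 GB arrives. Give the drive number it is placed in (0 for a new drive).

Drives with room: drive 1 (31 GB), drive 2 (25 GB), drive 3 (26 GB).
Most room is drive 1 with 31 GB free.

1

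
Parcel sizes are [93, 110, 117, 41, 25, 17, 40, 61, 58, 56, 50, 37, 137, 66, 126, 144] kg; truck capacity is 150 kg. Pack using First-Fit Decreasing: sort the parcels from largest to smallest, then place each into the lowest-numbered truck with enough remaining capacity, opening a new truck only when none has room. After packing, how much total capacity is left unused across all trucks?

Sorted descending: 144, 137, 126, 117, 110, 93, 66, 61, 58, 56, 50, 41, 40, 37, 25, 17.
144 kg → truck 1 (remaining 6 kg)
137 kg → truck 2 (remaining 13 kg)
126 kg → truck 3 (remaining 24 kg)
117 kg → truck 4 (remaining 33 kg)
110 kg → truck 5 (remaining 40 kg)
93 kg → truck 6 (remaining 57 kg)
66 kg → truck 7 (remaining 84 kg)
61 kg → truck 7 (remaining 23 kg)
58 kg → truck 8 (remaining 92 kg)
56 kg → truck 6 (remaining 1 kg)
50 kg → truck 8 (remaining 42 kg)
41 kg → truck 8 (remaining 1 kg)
40 kg → truck 5 (remaining 0 kg)
37 kg → truck 9 (remaining 113 kg)
25 kg → truck 4 (remaining 8 kg)
17 kg → truck 3 (remaining 7 kg)
9 trucks × 150 kg = 1350 kg; used 1178 kg; unused 172 kg.

172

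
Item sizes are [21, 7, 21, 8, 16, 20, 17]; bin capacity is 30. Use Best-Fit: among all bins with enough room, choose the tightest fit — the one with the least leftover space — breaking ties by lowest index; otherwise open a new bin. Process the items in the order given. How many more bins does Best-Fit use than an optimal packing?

0

Best-Fit: [21,7] [21,8] [16] [20] [17] → 5 bins.
5 items exceed 15 (half the capacity), and no two of those can share a bin, so at least 5 bins are needed.
So 5 is already optimal.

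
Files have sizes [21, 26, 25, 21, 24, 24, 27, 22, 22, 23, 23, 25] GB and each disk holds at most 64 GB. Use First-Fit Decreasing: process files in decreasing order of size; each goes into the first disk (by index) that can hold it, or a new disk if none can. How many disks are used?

6

Sorted descending: 27, 26, 25, 25, 24, 24, 23, 23, 22, 22, 21, 21.
Put 27 GB in disk 1; 37 GB remain.
Put 26 GB in disk 1; 11 GB remain.
Put 25 GB in disk 2; 39 GB remain.
Put 25 GB in disk 2; 14 GB remain.
Put 24 GB in disk 3; 40 GB remain.
Put 24 GB in disk 3; 16 GB remain.
Put 23 GB in disk 4; 41 GB remain.
Put 23 GB in disk 4; 18 GB remain.
Put 22 GB in disk 5; 42 GB remain.
Put 22 GB in disk 5; 20 GB remain.
Put 21 GB in disk 6; 43 GB remain.
Put 21 GB in disk 6; 22 GB remain.
Final disks: [27,26] [25,25] [24,24] [23,23] [22,22] [21,21].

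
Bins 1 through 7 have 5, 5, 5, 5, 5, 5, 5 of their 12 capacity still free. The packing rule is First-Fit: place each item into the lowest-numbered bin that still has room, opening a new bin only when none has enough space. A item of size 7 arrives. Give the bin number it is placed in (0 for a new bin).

0

No bin has ≥ 7 free, so a new bin is opened.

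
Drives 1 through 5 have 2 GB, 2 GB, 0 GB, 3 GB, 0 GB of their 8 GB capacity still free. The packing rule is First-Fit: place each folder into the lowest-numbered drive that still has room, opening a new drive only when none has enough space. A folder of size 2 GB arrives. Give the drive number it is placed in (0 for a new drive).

1

Drives with room: drive 1 (2 GB), drive 2 (2 GB), drive 4 (3 GB).
The first with room is drive 1.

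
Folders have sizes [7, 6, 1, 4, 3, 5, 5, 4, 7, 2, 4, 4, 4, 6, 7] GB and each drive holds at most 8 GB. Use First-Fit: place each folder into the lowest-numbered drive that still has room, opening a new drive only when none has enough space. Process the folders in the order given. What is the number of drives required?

10

drive 1: place 7 GB, 1 GB left
drive 2: place 6 GB, 2 GB left
drive 1: place 1 GB, 0 GB left
drive 3: place 4 GB, 4 GB left
drive 3: place 3 GB, 1 GB left
drive 4: place 5 GB, 3 GB left
drive 5: place 5 GB, 3 GB left
drive 6: place 4 GB, 4 GB left
drive 7: place 7 GB, 1 GB left
drive 2: place 2 GB, 0 GB left
drive 6: place 4 GB, 0 GB left
drive 8: place 4 GB, 4 GB left
drive 8: place 4 GB, 0 GB left
drive 9: place 6 GB, 2 GB left
drive 10: place 7 GB, 1 GB left
Final drives: [7,1] [6,2] [4,3] [5] [5] [4,4] [7] [4,4] [6] [7].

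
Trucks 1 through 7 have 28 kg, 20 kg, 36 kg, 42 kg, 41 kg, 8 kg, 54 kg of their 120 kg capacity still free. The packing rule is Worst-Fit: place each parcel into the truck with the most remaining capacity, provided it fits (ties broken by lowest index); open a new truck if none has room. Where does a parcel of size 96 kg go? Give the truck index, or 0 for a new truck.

No truck has ≥ 96 kg free, so a new truck is opened.

0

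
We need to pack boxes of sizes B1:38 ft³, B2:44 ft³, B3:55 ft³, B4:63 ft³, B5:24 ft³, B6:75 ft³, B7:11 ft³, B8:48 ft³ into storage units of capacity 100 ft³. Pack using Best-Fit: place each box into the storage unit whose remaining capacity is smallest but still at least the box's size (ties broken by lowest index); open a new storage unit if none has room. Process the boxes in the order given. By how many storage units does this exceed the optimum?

Best-Fit: [38,44] [55] [63,24,11] [75] [48] → 5 storage units.
Total size 358 ft³; any packing needs at least ⌈358/100⌉ = 4 storage units.
An optimal packing achieves that bound: [75,24] [63,11] [55,44] [48,38] → 4 storage units.
Excess: 5 − 4 = 1.

1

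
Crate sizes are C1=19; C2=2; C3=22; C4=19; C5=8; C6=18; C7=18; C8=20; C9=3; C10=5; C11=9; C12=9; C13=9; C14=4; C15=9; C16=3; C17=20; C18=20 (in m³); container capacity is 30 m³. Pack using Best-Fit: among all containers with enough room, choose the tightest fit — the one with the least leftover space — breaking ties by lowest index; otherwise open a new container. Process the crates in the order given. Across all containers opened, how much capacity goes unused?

23

Put C1 (19 m³) in container 1; 11 m³ remain.
Put C2 (2 m³) in container 1; 9 m³ remain.
Put C3 (22 m³) in container 2; 8 m³ remain.
Put C4 (19 m³) in container 3; 11 m³ remain.
Put C5 (8 m³) in container 2; 0 m³ remain.
Put C6 (18 m³) in container 4; 12 m³ remain.
Put C7 (18 m³) in container 5; 12 m³ remain.
Put C8 (20 m³) in container 6; 10 m³ remain.
Put C9 (3 m³) in container 1; 6 m³ remain.
Put C10 (5 m³) in container 1; 1 m³ remain.
Put C11 (9 m³) in container 6; 1 m³ remain.
Put C12 (9 m³) in container 3; 2 m³ remain.
Put C13 (9 m³) in container 4; 3 m³ remain.
Put C14 (4 m³) in container 5; 8 m³ remain.
Put C15 (9 m³) in container 7; 21 m³ remain.
Put C16 (3 m³) in container 4; 0 m³ remain.
Put C17 (20 m³) in container 7; 1 m³ remain.
Put C18 (20 m³) in container 8; 10 m³ remain.
8 containers × 30 m³ = 240 m³; used 217 m³; unused 23 m³.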